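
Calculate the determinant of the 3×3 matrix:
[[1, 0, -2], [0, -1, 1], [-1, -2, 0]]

Expansion along first row:
det = 1·det([[-1,1],[-2,0]]) - 0·det([[0,1],[-1,0]]) + -2·det([[0,-1],[-1,-2]])
    = 1·(-1·0 - 1·-2) - 0·(0·0 - 1·-1) + -2·(0·-2 - -1·-1)
    = 1·2 - 0·1 + -2·-1
    = 2 + 0 + 2 = 4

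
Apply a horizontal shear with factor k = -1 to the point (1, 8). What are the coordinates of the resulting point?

Shear matrix for horizontal shear with factor k = -1:
[[1, -1], [0, 1]]
Result: (1, 8) → (-7, 8)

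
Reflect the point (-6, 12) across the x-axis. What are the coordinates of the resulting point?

Reflection across x-axis: (-6, 12) → (-6, -12)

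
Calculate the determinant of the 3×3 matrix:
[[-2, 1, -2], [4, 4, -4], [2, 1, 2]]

Expansion along first row:
det = -2·det([[4,-4],[1,2]]) - 1·det([[4,-4],[2,2]]) + -2·det([[4,4],[2,1]])
    = -2·(4·2 - -4·1) - 1·(4·2 - -4·2) + -2·(4·1 - 4·2)
    = -2·12 - 1·16 + -2·-4
    = -24 + -16 + 8 = -32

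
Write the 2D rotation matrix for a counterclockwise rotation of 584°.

Rotation matrix formula: [[cos θ, -sin θ], [sin θ, cos θ]]
For θ = 584°:
cos(584°) = -0.7193
sin(584°) = -0.6947
Result: [[-0.7193, 0.6947], [-0.6947, -0.7193]]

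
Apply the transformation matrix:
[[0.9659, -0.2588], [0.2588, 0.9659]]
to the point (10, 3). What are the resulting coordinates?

Matrix multiplication:
[[0.9659, -0.2588], [0.2588, 0.9659]] × [10, 3]ᵀ
= [(0.9659)(10) + (-0.2588)(3), (0.2588)(10) + (0.9659)(3)]ᵀ
= [8.8826, 5.4857]ᵀ
Result: (8.8826, 5.4857)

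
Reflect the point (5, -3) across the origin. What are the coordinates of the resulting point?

Reflection across origin: (5, -3) → (-5, 3)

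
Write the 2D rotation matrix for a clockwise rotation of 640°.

Rotation matrix formula: [[cos θ, -sin θ], [sin θ, cos θ]]
A clockwise rotation by 640° is equivalent to a counterclockwise rotation by -640°.
For θ = -640°:
cos(-640°) = 0.1736
sin(-640°) = 0.9848
Result: [[0.1736, -0.9848], [0.9848, 0.1736]]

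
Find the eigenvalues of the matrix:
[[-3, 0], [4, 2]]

Characteristic equation: det(A - λI) = 0
λ² - (trace)λ + (det) = 0
trace = -3 + 2 = -1, det = (-3)(2) - (0)(4) = -6
λ² - (-1)λ + (-6) = 0
λ = (-1 ± √((-1)² - 4·(-6))) / 2 = (-1 ± √25) / 2
Solving: λ = -3, 2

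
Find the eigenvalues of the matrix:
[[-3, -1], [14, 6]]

Characteristic equation: det(A - λI) = 0
λ² - (trace)λ + (det) = 0
trace = -3 + 6 = 3, det = (-3)(6) - (-1)(14) = -4
λ² - (3)λ + (-4) = 0
λ = (3 ± √((3)² - 4·(-4))) / 2 = (3 ± √25) / 2
Solving: λ = -1, 4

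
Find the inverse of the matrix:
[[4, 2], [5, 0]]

For [[a,b],[c,d]], inverse = (1/det)·[[d,-b],[-c,a]]
det = (4)(0) - (2)(5) = 0 - 10 = -10
Inverse = (1/-10)·[[0, -2], [-5, 4]]
= [[0, 1/5], [1/2, -2/5]]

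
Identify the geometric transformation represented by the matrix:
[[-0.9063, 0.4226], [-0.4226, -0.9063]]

This matrix represents: rotation by 205° counterclockwise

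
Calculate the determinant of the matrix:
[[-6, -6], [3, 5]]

For a 2×2 matrix [[a, b], [c, d]], det = ad - bc
det = (-6)(5) - (-6)(3) = -30 - -18 = -12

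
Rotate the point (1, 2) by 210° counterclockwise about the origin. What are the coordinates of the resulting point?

Rotation matrix for 210°: [[cos 210°, -sin 210°], [sin 210°, cos 210°]] ≈ [[-0.866025, 0.500000], [-0.500000, -0.866025]]
[[-0.866025, 0.500000], [-0.500000, -0.866025]] × [1, 2]ᵀ ≈ [0.1340, -2.2321]ᵀ
Result: (0.1340, -2.2321)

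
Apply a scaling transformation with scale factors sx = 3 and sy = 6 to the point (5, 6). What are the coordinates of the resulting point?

Scaling matrix:
[[3, 0], [0, 6]]
Result: (5 × 3, 6 × 6) = (15, 36)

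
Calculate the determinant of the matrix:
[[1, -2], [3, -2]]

For a 2×2 matrix [[a, b], [c, d]], det = ad - bc
det = (1)(-2) - (-2)(3) = -2 - -6 = 4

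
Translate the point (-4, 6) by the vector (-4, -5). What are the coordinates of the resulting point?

Translation by (-4, -5) (homogeneous matrix [[1, 0, -4], [0, 1, -5], [0, 0, 1]]):
x' = -4 + -4 = -8
y' = 6 + -5 = 1
Result: (-8, 1)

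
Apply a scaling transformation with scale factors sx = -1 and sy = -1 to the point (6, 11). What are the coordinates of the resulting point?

Scaling matrix:
[[-1, 0], [0, -1]]
Result: (6 × -1, 11 × -1) = (-6, -11)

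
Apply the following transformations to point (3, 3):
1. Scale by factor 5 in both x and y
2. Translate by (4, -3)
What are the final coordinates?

Step 1: Scale (3, 3) by 5 → (15, 15)
Step 2: Translate by (4, -3) → (19, 12)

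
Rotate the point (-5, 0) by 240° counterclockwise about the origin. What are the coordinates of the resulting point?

Rotation matrix for 240°: [[cos 240°, -sin 240°], [sin 240°, cos 240°]] ≈ [[-0.500000, 0.866025], [-0.866025, -0.500000]]
[[-0.500000, 0.866025], [-0.866025, -0.500000]] × [-5, 0]ᵀ ≈ [2.5000, 4.3301]ᵀ
Result: (2.5000, 4.3301)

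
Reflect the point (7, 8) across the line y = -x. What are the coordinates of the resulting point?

Reflection across line y = -x: (7, 8) → (-8, -7)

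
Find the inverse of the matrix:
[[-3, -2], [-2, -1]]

For [[a,b],[c,d]], inverse = (1/det)·[[d,-b],[-c,a]]
det = (-3)(-1) - (-2)(-2) = 3 - 4 = -1
Inverse = (1/-1)·[[-1, 2], [2, -3]]
= [[1, -2], [-2, 3]]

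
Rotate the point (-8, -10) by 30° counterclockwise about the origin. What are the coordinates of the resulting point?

Rotation matrix for 30°: [[cos 30°, -sin 30°], [sin 30°, cos 30°]] ≈ [[0.866025, -0.500000], [0.500000, 0.866025]]
[[0.866025, -0.500000], [0.500000, 0.866025]] × [-8, -10]ᵀ ≈ [-1.9282, -12.6603]ᵀ
Result: (-1.9282, -12.6603)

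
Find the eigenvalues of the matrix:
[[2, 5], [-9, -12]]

Characteristic equation: det(A - λI) = 0
λ² - (trace)λ + (det) = 0
trace = 2 + -12 = -10, det = (2)(-12) - (5)(-9) = 21
λ² - (-10)λ + (21) = 0
λ = (-10 ± √((-10)² - 4·(21))) / 2 = (-10 ± √16) / 2
Solving: λ = -7, -3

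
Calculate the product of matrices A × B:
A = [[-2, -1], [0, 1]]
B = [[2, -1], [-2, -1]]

Matrix multiplication:
C[0][0] = -2×2 + -1×-2 = -2
C[0][1] = -2×-1 + -1×-1 = 3
C[1][0] = 0×2 + 1×-2 = -2
C[1][1] = 0×-1 + 1×-1 = -1
Result: [[-2, 3], [-2, -1]]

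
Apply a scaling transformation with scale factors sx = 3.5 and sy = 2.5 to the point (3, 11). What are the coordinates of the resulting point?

Scaling matrix:
[[3.50, 0], [0, 2.50]]
Result: (3 × 3.5, 11 × 2.5) = (10.5, 27.5)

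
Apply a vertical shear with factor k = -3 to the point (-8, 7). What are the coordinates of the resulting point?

Shear matrix for vertical shear with factor k = -3:
[[1, 0], [-3, 1]]
Result: (-8, 7) → (-8, 31)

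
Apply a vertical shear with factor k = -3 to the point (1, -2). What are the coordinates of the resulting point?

Shear matrix for vertical shear with factor k = -3:
[[1, 0], [-3, 1]]
Result: (1, -2) → (1, -5)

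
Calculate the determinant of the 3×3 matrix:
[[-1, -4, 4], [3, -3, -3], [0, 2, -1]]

Expansion along first row:
det = -1·det([[-3,-3],[2,-1]]) - -4·det([[3,-3],[0,-1]]) + 4·det([[3,-3],[0,2]])
    = -1·(-3·-1 - -3·2) - -4·(3·-1 - -3·0) + 4·(3·2 - -3·0)
    = -1·9 - -4·-3 + 4·6
    = -9 + -12 + 24 = 3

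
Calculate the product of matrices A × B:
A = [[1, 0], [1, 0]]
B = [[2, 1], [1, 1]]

Matrix multiplication:
C[0][0] = 1×2 + 0×1 = 2
C[0][1] = 1×1 + 0×1 = 1
C[1][0] = 1×2 + 0×1 = 2
C[1][1] = 1×1 + 0×1 = 1
Result: [[2, 1], [2, 1]]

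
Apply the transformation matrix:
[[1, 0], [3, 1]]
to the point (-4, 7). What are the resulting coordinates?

Matrix multiplication:
[[1, 0], [3, 1]] × [-4, 7]ᵀ
= [(1)(-4) + (0)(7), (3)(-4) + (1)(7)]ᵀ
= [-4, -5]ᵀ
Result: (-4, -5)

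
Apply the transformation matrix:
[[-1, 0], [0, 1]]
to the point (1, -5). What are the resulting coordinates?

Matrix multiplication:
[[-1, 0], [0, 1]] × [1, -5]ᵀ
= [(-1)(1) + (0)(-5), (0)(1) + (1)(-5)]ᵀ
= [-1, -5]ᵀ
Result: (-1, -5)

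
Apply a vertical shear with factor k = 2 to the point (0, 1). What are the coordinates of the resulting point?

Shear matrix for vertical shear with factor k = 2:
[[1, 0], [2, 1]]
Result: (0, 1) → (0, 1)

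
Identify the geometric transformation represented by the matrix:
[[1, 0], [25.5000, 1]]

This matrix represents: vertical shear with factor 25.5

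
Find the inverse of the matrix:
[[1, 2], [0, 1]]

For [[a,b],[c,d]], inverse = (1/det)·[[d,-b],[-c,a]]
det = (1)(1) - (2)(0) = 1 - 0 = 1
Inverse = [[1, -2], [0, 1]]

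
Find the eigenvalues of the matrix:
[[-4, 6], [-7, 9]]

Characteristic equation: det(A - λI) = 0
λ² - (trace)λ + (det) = 0
trace = -4 + 9 = 5, det = (-4)(9) - (6)(-7) = 6
λ² - (5)λ + (6) = 0
λ = (5 ± √((5)² - 4·(6))) / 2 = (5 ± √1) / 2
Solving: λ = 2, 3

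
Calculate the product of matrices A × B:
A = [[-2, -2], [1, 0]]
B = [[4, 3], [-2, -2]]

Matrix multiplication:
C[0][0] = -2×4 + -2×-2 = -4
C[0][1] = -2×3 + -2×-2 = -2
C[1][0] = 1×4 + 0×-2 = 4
C[1][1] = 1×3 + 0×-2 = 3
Result: [[-4, -2], [4, 3]]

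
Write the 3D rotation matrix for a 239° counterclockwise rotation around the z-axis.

Rotation matrix for counterclockwise 239° around z-axis:
cos(239°) = -0.5150, sin(239°) = -0.8572
Result: [[-0.5150, 0.8572, 0], [-0.8572, -0.5150, 0], [0, 0, 1]]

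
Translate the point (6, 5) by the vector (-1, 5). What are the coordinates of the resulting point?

Translation by (-1, 5) (homogeneous matrix [[1, 0, -1], [0, 1, 5], [0, 0, 1]]):
x' = 6 + -1 = 5
y' = 5 + 5 = 10
Result: (5, 10)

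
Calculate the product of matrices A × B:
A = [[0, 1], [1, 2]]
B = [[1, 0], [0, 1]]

Matrix multiplication:
C[0][0] = 0×1 + 1×0 = 0
C[0][1] = 0×0 + 1×1 = 1
C[1][0] = 1×1 + 2×0 = 1
C[1][1] = 1×0 + 2×1 = 2
Result: [[0, 1], [1, 2]]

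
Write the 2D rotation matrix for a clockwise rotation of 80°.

Rotation matrix formula: [[cos θ, -sin θ], [sin θ, cos θ]]
A clockwise rotation by 80° is equivalent to a counterclockwise rotation by -80°.
For θ = -80°:
cos(-80°) = 0.1736
sin(-80°) = -0.9848
Result: [[0.1736, 0.9848], [-0.9848, 0.1736]]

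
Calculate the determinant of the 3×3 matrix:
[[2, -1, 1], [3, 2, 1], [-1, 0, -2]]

Expansion along first row:
det = 2·det([[2,1],[0,-2]]) - -1·det([[3,1],[-1,-2]]) + 1·det([[3,2],[-1,0]])
    = 2·(2·-2 - 1·0) - -1·(3·-2 - 1·-1) + 1·(3·0 - 2·-1)
    = 2·-4 - -1·-5 + 1·2
    = -8 + -5 + 2 = -11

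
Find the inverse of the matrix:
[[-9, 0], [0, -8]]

For [[a,b],[c,d]], inverse = (1/det)·[[d,-b],[-c,a]]
det = (-9)(-8) - (0)(0) = 72 - 0 = 72
Inverse = (1/72)·[[-8, 0], [0, -9]]
= [[-1/9, 0], [0, -1/8]]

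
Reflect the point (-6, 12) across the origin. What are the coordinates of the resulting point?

Reflection across origin: (-6, 12) → (6, -12)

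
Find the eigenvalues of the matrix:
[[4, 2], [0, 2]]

Characteristic equation: det(A - λI) = 0
λ² - (trace)λ + (det) = 0
trace = 4 + 2 = 6, det = (4)(2) - (2)(0) = 8
λ² - (6)λ + (8) = 0
λ = (6 ± √((6)² - 4·(8))) / 2 = (6 ± √4) / 2
Solving: λ = 2, 4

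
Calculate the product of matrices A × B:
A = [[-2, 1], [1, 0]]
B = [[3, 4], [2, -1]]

Matrix multiplication:
C[0][0] = -2×3 + 1×2 = -4
C[0][1] = -2×4 + 1×-1 = -9
C[1][0] = 1×3 + 0×2 = 3
C[1][1] = 1×4 + 0×-1 = 4
Result: [[-4, -9], [3, 4]]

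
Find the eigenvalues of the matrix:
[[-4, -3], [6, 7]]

Characteristic equation: det(A - λI) = 0
λ² - (trace)λ + (det) = 0
trace = -4 + 7 = 3, det = (-4)(7) - (-3)(6) = -10
λ² - (3)λ + (-10) = 0
λ = (3 ± √((3)² - 4·(-10))) / 2 = (3 ± √49) / 2
Solving: λ = -2, 5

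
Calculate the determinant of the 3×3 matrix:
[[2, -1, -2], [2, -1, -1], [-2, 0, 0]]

Expansion along first row:
det = 2·det([[-1,-1],[0,0]]) - -1·det([[2,-1],[-2,0]]) + -2·det([[2,-1],[-2,0]])
    = 2·(-1·0 - -1·0) - -1·(2·0 - -1·-2) + -2·(2·0 - -1·-2)
    = 2·0 - -1·-2 + -2·-2
    = 0 + -2 + 4 = 2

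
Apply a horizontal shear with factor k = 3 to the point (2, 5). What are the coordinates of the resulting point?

Shear matrix for horizontal shear with factor k = 3:
[[1, 3], [0, 1]]
Result: (2, 5) → (17, 5)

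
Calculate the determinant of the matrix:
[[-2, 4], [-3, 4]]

For a 2×2 matrix [[a, b], [c, d]], det = ad - bc
det = (-2)(4) - (4)(-3) = -8 - -12 = 4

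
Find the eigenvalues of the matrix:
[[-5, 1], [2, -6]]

Characteristic equation: det(A - λI) = 0
λ² - (trace)λ + (det) = 0
trace = -5 + -6 = -11, det = (-5)(-6) - (1)(2) = 28
λ² - (-11)λ + (28) = 0
λ = (-11 ± √((-11)² - 4·(28))) / 2 = (-11 ± √9) / 2
Solving: λ = -7, -4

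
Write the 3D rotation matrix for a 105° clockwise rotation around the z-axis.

Rotation matrix for clockwise 105° around z-axis:
A clockwise rotation by 105° is a counterclockwise rotation by -105°.
cos(-105°) = -0.2588, sin(-105°) = -0.9659
Result: [[-0.2588, 0.9659, 0], [-0.9659, -0.2588, 0], [0, 0, 1]]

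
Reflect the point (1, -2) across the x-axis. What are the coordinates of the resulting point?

Reflection across x-axis: (1, -2) → (1, 2)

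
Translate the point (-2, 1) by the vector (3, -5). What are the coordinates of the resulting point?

Translation by (3, -5) (homogeneous matrix [[1, 0, 3], [0, 1, -5], [0, 0, 1]]):
x' = -2 + 3 = 1
y' = 1 + -5 = -4
Result: (1, -4)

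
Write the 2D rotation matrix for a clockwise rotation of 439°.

Rotation matrix formula: [[cos θ, -sin θ], [sin θ, cos θ]]
A clockwise rotation by 439° is equivalent to a counterclockwise rotation by -439°.
For θ = -439°:
cos(-439°) = 0.1908
sin(-439°) = -0.9816
Result: [[0.1908, 0.9816], [-0.9816, 0.1908]]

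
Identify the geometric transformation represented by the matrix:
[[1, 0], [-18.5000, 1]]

This matrix represents: vertical shear with factor -18.5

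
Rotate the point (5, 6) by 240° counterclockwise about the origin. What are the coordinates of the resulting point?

Rotation matrix for 240°: [[cos 240°, -sin 240°], [sin 240°, cos 240°]] ≈ [[-0.500000, 0.866025], [-0.866025, -0.500000]]
[[-0.500000, 0.866025], [-0.866025, -0.500000]] × [5, 6]ᵀ ≈ [2.6962, -7.3301]ᵀ
Result: (2.6962, -7.3301)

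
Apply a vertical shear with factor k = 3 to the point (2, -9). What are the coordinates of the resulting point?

Shear matrix for vertical shear with factor k = 3:
[[1, 0], [3, 1]]
Result: (2, -9) → (2, -3)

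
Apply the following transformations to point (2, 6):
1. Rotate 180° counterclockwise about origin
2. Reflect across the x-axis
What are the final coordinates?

Step 1: Rotate 180° → (-2, -6)
Step 2: Reflect across x-axis → (-2, 6)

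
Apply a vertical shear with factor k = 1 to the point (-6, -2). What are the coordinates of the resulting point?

Shear matrix for vertical shear with factor k = 1:
[[1, 0], [1, 1]]
Result: (-6, -2) → (-6, -8)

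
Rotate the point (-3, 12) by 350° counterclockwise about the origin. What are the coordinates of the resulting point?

Rotation matrix for 350°: [[cos 350°, -sin 350°], [sin 350°, cos 350°]] ≈ [[0.984808, 0.173648], [-0.173648, 0.984808]]
[[0.984808, 0.173648], [-0.173648, 0.984808]] × [-3, 12]ᵀ ≈ [-0.8706, 12.3386]ᵀ
Result: (-0.8706, 12.3386)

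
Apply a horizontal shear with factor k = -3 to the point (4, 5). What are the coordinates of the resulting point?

Shear matrix for horizontal shear with factor k = -3:
[[1, -3], [0, 1]]
Result: (4, 5) → (-11, 5)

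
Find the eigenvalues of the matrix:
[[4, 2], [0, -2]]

Characteristic equation: det(A - λI) = 0
λ² - (trace)λ + (det) = 0
trace = 4 + -2 = 2, det = (4)(-2) - (2)(0) = -8
λ² - (2)λ + (-8) = 0
λ = (2 ± √((2)² - 4·(-8))) / 2 = (2 ± √36) / 2
Solving: λ = -2, 4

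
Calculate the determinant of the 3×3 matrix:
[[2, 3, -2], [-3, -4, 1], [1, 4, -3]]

Expansion along first row:
det = 2·det([[-4,1],[4,-3]]) - 3·det([[-3,1],[1,-3]]) + -2·det([[-3,-4],[1,4]])
    = 2·(-4·-3 - 1·4) - 3·(-3·-3 - 1·1) + -2·(-3·4 - -4·1)
    = 2·8 - 3·8 + -2·-8
    = 16 + -24 + 16 = 8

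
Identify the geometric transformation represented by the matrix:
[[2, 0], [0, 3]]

This matrix represents: non-uniform scaling by sx = 2, sy = 3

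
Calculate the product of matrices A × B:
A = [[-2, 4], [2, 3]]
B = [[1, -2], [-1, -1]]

Matrix multiplication:
C[0][0] = -2×1 + 4×-1 = -6
C[0][1] = -2×-2 + 4×-1 = 0
C[1][0] = 2×1 + 3×-1 = -1
C[1][1] = 2×-2 + 3×-1 = -7
Result: [[-6, 0], [-1, -7]]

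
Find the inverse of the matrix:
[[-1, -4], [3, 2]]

For [[a,b],[c,d]], inverse = (1/det)·[[d,-b],[-c,a]]
det = (-1)(2) - (-4)(3) = -2 - -12 = 10
Inverse = (1/10)·[[2, 4], [-3, -1]]
= [[1/5, 2/5], [-3/10, -1/10]]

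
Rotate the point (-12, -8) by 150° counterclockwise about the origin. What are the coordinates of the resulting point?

Rotation matrix for 150°: [[cos 150°, -sin 150°], [sin 150°, cos 150°]] ≈ [[-0.866025, -0.500000], [0.500000, -0.866025]]
[[-0.866025, -0.500000], [0.500000, -0.866025]] × [-12, -8]ᵀ ≈ [14.3923, 0.9282]ᵀ
Result: (14.3923, 0.9282)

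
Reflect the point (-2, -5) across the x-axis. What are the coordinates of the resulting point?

Reflection across x-axis: (-2, -5) → (-2, 5)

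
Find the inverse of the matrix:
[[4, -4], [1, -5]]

For [[a,b],[c,d]], inverse = (1/det)·[[d,-b],[-c,a]]
det = (4)(-5) - (-4)(1) = -20 - -4 = -16
Inverse = (1/-16)·[[-5, 4], [-1, 4]]
= [[5/16, -1/4], [1/16, -1/4]]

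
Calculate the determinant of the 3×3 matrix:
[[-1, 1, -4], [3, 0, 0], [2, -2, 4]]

Expansion along first row:
det = -1·det([[0,0],[-2,4]]) - 1·det([[3,0],[2,4]]) + -4·det([[3,0],[2,-2]])
    = -1·(0·4 - 0·-2) - 1·(3·4 - 0·2) + -4·(3·-2 - 0·2)
    = -1·0 - 1·12 + -4·-6
    = 0 + -12 + 24 = 12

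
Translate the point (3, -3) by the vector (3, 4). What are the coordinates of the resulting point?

Translation by (3, 4) (homogeneous matrix [[1, 0, 3], [0, 1, 4], [0, 0, 1]]):
x' = 3 + 3 = 6
y' = -3 + 4 = 1
Result: (6, 1)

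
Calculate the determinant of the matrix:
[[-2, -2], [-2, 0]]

For a 2×2 matrix [[a, b], [c, d]], det = ad - bc
det = (-2)(0) - (-2)(-2) = 0 - 4 = -4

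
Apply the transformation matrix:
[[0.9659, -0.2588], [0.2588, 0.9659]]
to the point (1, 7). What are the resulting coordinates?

Matrix multiplication:
[[0.9659, -0.2588], [0.2588, 0.9659]] × [1, 7]ᵀ
= [(0.9659)(1) + (-0.2588)(7), (0.2588)(1) + (0.9659)(7)]ᵀ
= [-0.8457, 7.0201]ᵀ
Result: (-0.8457, 7.0201)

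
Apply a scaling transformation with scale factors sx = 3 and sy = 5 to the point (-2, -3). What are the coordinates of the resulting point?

Scaling matrix:
[[3, 0], [0, 5]]
Result: (-2 × 3, -3 × 5) = (-6, -15)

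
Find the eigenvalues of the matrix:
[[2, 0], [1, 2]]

Characteristic equation: det(A - λI) = 0
λ² - (trace)λ + (det) = 0
trace = 2 + 2 = 4, det = (2)(2) - (0)(1) = 4
λ² - (4)λ + (4) = 0
λ = (4 ± √((4)² - 4·(4))) / 2 = (4 ± √0) / 2
Solving: λ = 2, 2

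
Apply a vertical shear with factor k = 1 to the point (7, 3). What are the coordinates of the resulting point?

Shear matrix for vertical shear with factor k = 1:
[[1, 0], [1, 1]]
Result: (7, 3) → (7, 10)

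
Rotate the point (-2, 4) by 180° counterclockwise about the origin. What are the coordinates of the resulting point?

Rotation matrix for 180°: [[cos 180°, -sin 180°], [sin 180°, cos 180°]] = [[-1, 0], [0, -1]]
[[-1, 0], [0, -1]] × [-2, 4]ᵀ = [2, -4]ᵀ
Result: (2, -4)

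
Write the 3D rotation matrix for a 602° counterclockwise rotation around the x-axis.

Rotation matrix for counterclockwise 602° around x-axis:
cos(602°) = -0.4695, sin(602°) = -0.8829
Result: [[1, 0, 0], [0, -0.4695, 0.8829], [0, -0.8829, -0.4695]]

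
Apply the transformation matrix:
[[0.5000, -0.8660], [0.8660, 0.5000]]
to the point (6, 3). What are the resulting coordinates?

Matrix multiplication:
[[0.5000, -0.8660], [0.8660, 0.5000]] × [6, 3]ᵀ
= [(0.5000)(6) + (-0.8660)(3), (0.8660)(6) + (0.5000)(3)]ᵀ
= [0.4020, 6.6960]ᵀ
Result: (0.4020, 6.6960)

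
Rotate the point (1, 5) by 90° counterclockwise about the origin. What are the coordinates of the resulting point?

Rotation matrix for 90°: [[cos 90°, -sin 90°], [sin 90°, cos 90°]] = [[0, -1], [1, 0]]
[[0, -1], [1, 0]] × [1, 5]ᵀ = [-5, 1]ᵀ
Result: (-5, 1)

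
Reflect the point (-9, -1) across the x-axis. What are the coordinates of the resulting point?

Reflection across x-axis: (-9, -1) → (-9, 1)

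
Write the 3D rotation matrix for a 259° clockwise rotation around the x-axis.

Rotation matrix for clockwise 259° around x-axis:
A clockwise rotation by 259° is a counterclockwise rotation by -259°.
cos(-259°) = -0.1908, sin(-259°) = 0.9816
Result: [[1, 0, 0], [0, -0.1908, -0.9816], [0, 0.9816, -0.1908]]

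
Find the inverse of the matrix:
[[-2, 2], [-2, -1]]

For [[a,b],[c,d]], inverse = (1/det)·[[d,-b],[-c,a]]
det = (-2)(-1) - (2)(-2) = 2 - -4 = 6
Inverse = (1/6)·[[-1, -2], [2, -2]]
= [[-1/6, -1/3], [1/3, -1/3]]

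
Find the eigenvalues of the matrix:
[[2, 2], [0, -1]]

Characteristic equation: det(A - λI) = 0
λ² - (trace)λ + (det) = 0
trace = 2 + -1 = 1, det = (2)(-1) - (2)(0) = -2
λ² - (1)λ + (-2) = 0
λ = (1 ± √((1)² - 4·(-2))) / 2 = (1 ± √9) / 2
Solving: λ = -1, 2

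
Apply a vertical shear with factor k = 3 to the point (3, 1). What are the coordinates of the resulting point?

Shear matrix for vertical shear with factor k = 3:
[[1, 0], [3, 1]]
Result: (3, 1) → (3, 10)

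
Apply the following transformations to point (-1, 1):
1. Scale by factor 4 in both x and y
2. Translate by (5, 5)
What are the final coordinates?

Step 1: Scale (-1, 1) by 4 → (-4, 4)
Step 2: Translate by (5, 5) → (1, 9)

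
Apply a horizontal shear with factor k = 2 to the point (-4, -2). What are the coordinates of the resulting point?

Shear matrix for horizontal shear with factor k = 2:
[[1, 2], [0, 1]]
Result: (-4, -2) → (-8, -2)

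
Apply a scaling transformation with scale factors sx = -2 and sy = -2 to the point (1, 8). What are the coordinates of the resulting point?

Scaling matrix:
[[-2, 0], [0, -2]]
Result: (1 × -2, 8 × -2) = (-2, -16)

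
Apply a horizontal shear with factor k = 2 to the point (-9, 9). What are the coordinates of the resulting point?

Shear matrix for horizontal shear with factor k = 2:
[[1, 2], [0, 1]]
Result: (-9, 9) → (9, 9)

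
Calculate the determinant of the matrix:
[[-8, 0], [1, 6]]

For a 2×2 matrix [[a, b], [c, d]], det = ad - bc
det = (-8)(6) - (0)(1) = -48 - 0 = -48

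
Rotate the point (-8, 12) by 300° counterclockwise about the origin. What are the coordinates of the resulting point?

Rotation matrix for 300°: [[cos 300°, -sin 300°], [sin 300°, cos 300°]] ≈ [[0.500000, 0.866025], [-0.866025, 0.500000]]
[[0.500000, 0.866025], [-0.866025, 0.500000]] × [-8, 12]ᵀ ≈ [6.3923, 12.9282]ᵀ
Result: (6.3923, 12.9282)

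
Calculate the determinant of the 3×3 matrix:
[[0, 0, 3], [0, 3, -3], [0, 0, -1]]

Expansion along first row:
det = 0·det([[3,-3],[0,-1]]) - 0·det([[0,-3],[0,-1]]) + 3·det([[0,3],[0,0]])
    = 0·(3·-1 - -3·0) - 0·(0·-1 - -3·0) + 3·(0·0 - 3·0)
    = 0·-3 - 0·0 + 3·0
    = 0 + 0 + 0 = 0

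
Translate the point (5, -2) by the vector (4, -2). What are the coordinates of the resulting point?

Translation by (4, -2) (homogeneous matrix [[1, 0, 4], [0, 1, -2], [0, 0, 1]]):
x' = 5 + 4 = 9
y' = -2 + -2 = -4
Result: (9, -4)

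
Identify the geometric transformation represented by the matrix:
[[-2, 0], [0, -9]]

This matrix represents: non-uniform scaling by sx = -2, sy = -9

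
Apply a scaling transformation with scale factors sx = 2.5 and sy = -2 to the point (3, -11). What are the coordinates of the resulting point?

Scaling matrix:
[[2.50, 0], [0, -2]]
Result: (3 × 2.5, -11 × -2) = (7.5, 22)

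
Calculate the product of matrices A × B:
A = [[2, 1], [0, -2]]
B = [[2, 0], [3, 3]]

Matrix multiplication:
C[0][0] = 2×2 + 1×3 = 7
C[0][1] = 2×0 + 1×3 = 3
C[1][0] = 0×2 + -2×3 = -6
C[1][1] = 0×0 + -2×3 = -6
Result: [[7, 3], [-6, -6]]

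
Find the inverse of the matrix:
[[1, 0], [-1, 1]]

For [[a,b],[c,d]], inverse = (1/det)·[[d,-b],[-c,a]]
det = (1)(1) - (0)(-1) = 1 - 0 = 1
Inverse = [[1, 0], [1, 1]]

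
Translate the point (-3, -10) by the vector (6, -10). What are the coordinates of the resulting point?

Translation by (6, -10) (homogeneous matrix [[1, 0, 6], [0, 1, -10], [0, 0, 1]]):
x' = -3 + 6 = 3
y' = -10 + -10 = -20
Result: (3, -20)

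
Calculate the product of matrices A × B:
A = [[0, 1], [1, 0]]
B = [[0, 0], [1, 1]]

Matrix multiplication:
C[0][0] = 0×0 + 1×1 = 1
C[0][1] = 0×0 + 1×1 = 1
C[1][0] = 1×0 + 0×1 = 0
C[1][1] = 1×0 + 0×1 = 0
Result: [[1, 1], [0, 0]]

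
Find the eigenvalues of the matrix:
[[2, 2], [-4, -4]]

Characteristic equation: det(A - λI) = 0
λ² - (trace)λ + (det) = 0
trace = 2 + -4 = -2, det = (2)(-4) - (2)(-4) = 0
λ² - (-2)λ + (0) = 0
λ = (-2 ± √((-2)² - 4·(0))) / 2 = (-2 ± √4) / 2
Solving: λ = -2, 0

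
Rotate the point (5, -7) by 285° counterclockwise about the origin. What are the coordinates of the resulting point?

Rotation matrix for 285°: [[cos 285°, -sin 285°], [sin 285°, cos 285°]] ≈ [[0.258819, 0.965926], [-0.965926, 0.258819]]
[[0.258819, 0.965926], [-0.965926, 0.258819]] × [5, -7]ᵀ ≈ [-5.4674, -6.6414]ᵀ
Result: (-5.4674, -6.6414)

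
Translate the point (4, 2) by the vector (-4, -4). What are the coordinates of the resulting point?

Translation by (-4, -4) (homogeneous matrix [[1, 0, -4], [0, 1, -4], [0, 0, 1]]):
x' = 4 + -4 = 0
y' = 2 + -4 = -2
Result: (0, -2)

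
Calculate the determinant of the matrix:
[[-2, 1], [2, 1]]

For a 2×2 matrix [[a, b], [c, d]], det = ad - bc
det = (-2)(1) - (1)(2) = -2 - 2 = -4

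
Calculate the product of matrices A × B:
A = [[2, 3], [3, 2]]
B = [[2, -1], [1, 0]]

Matrix multiplication:
C[0][0] = 2×2 + 3×1 = 7
C[0][1] = 2×-1 + 3×0 = -2
C[1][0] = 3×2 + 2×1 = 8
C[1][1] = 3×-1 + 2×0 = -3
Result: [[7, -2], [8, -3]]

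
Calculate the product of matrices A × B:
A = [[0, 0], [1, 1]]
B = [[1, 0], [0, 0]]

Matrix multiplication:
C[0][0] = 0×1 + 0×0 = 0
C[0][1] = 0×0 + 0×0 = 0
C[1][0] = 1×1 + 1×0 = 1
C[1][1] = 1×0 + 1×0 = 0
Result: [[0, 0], [1, 0]]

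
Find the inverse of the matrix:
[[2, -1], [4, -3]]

For [[a,b],[c,d]], inverse = (1/det)·[[d,-b],[-c,a]]
det = (2)(-3) - (-1)(4) = -6 - -4 = -2
Inverse = (1/-2)·[[-3, 1], [-4, 2]]
= [[3/2, -1/2], [2, -1]]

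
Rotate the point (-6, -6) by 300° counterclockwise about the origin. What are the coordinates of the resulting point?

Rotation matrix for 300°: [[cos 300°, -sin 300°], [sin 300°, cos 300°]] ≈ [[0.500000, 0.866025], [-0.866025, 0.500000]]
[[0.500000, 0.866025], [-0.866025, 0.500000]] × [-6, -6]ᵀ ≈ [-8.1962, 2.1962]ᵀ
Result: (-8.1962, 2.1962)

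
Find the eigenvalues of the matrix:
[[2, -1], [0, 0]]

Characteristic equation: det(A - λI) = 0
λ² - (trace)λ + (det) = 0
trace = 2 + 0 = 2, det = (2)(0) - (-1)(0) = 0
λ² - (2)λ + (0) = 0
λ = (2 ± √((2)² - 4·(0))) / 2 = (2 ± √4) / 2
Solving: λ = 0, 2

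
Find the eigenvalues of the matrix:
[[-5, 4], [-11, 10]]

Characteristic equation: det(A - λI) = 0
λ² - (trace)λ + (det) = 0
trace = -5 + 10 = 5, det = (-5)(10) - (4)(-11) = -6
λ² - (5)λ + (-6) = 0
λ = (5 ± √((5)² - 4·(-6))) / 2 = (5 ± √49) / 2
Solving: λ = -1, 6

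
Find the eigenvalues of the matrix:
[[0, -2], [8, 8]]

Characteristic equation: det(A - λI) = 0
λ² - (trace)λ + (det) = 0
trace = 0 + 8 = 8, det = (0)(8) - (-2)(8) = 16
λ² - (8)λ + (16) = 0
λ = (8 ± √((8)² - 4·(16))) / 2 = (8 ± √0) / 2
Solving: λ = 4, 4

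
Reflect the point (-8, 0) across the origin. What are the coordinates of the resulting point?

Reflection across origin: (-8, 0) → (8, 0)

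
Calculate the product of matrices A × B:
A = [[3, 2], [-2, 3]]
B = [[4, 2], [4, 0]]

Matrix multiplication:
C[0][0] = 3×4 + 2×4 = 20
C[0][1] = 3×2 + 2×0 = 6
C[1][0] = -2×4 + 3×4 = 4
C[1][1] = -2×2 + 3×0 = -4
Result: [[20, 6], [4, -4]]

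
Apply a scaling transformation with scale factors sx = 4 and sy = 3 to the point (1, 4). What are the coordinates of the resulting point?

Scaling matrix:
[[4, 0], [0, 3]]
Result: (1 × 4, 4 × 3) = (4, 12)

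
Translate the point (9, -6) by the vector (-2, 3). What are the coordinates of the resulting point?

Translation by (-2, 3) (homogeneous matrix [[1, 0, -2], [0, 1, 3], [0, 0, 1]]):
x' = 9 + -2 = 7
y' = -6 + 3 = -3
Result: (7, -3)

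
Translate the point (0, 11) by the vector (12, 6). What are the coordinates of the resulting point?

Translation by (12, 6) (homogeneous matrix [[1, 0, 12], [0, 1, 6], [0, 0, 1]]):
x' = 0 + 12 = 12
y' = 11 + 6 = 17
Result: (12, 17)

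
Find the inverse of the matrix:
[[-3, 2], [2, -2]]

For [[a,b],[c,d]], inverse = (1/det)·[[d,-b],[-c,a]]
det = (-3)(-2) - (2)(2) = 6 - 4 = 2
Inverse = (1/2)·[[-2, -2], [-2, -3]]
= [[-1, -1], [-1, -3/2]]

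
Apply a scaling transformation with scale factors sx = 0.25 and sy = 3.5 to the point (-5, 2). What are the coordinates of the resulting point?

Scaling matrix:
[[0.25, 0], [0, 3.50]]
Result: (-5 × 0.25, 2 × 3.5) = (-1.25, 7)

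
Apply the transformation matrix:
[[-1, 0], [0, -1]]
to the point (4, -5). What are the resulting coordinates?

Matrix multiplication:
[[-1, 0], [0, -1]] × [4, -5]ᵀ
= [(-1)(4) + (0)(-5), (0)(4) + (-1)(-5)]ᵀ
= [-4, 5]ᵀ
Result: (-4, 5)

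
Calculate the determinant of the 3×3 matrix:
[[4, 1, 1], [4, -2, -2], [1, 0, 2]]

Expansion along first row:
det = 4·det([[-2,-2],[0,2]]) - 1·det([[4,-2],[1,2]]) + 1·det([[4,-2],[1,0]])
    = 4·(-2·2 - -2·0) - 1·(4·2 - -2·1) + 1·(4·0 - -2·1)
    = 4·-4 - 1·10 + 1·2
    = -16 + -10 + 2 = -24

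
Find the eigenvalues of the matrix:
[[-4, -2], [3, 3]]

Characteristic equation: det(A - λI) = 0
λ² - (trace)λ + (det) = 0
trace = -4 + 3 = -1, det = (-4)(3) - (-2)(3) = -6
λ² - (-1)λ + (-6) = 0
λ = (-1 ± √((-1)² - 4·(-6))) / 2 = (-1 ± √25) / 2
Solving: λ = -3, 2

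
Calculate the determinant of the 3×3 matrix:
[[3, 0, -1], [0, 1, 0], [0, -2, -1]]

Expansion along first row:
det = 3·det([[1,0],[-2,-1]]) - 0·det([[0,0],[0,-1]]) + -1·det([[0,1],[0,-2]])
    = 3·(1·-1 - 0·-2) - 0·(0·-1 - 0·0) + -1·(0·-2 - 1·0)
    = 3·-1 - 0·0 + -1·0
    = -3 + 0 + 0 = -3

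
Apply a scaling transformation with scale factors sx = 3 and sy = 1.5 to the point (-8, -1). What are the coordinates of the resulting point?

Scaling matrix:
[[3, 0], [0, 1.50]]
Result: (-8 × 3, -1 × 1.5) = (-24, -1.5)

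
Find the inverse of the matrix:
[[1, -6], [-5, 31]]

For [[a,b],[c,d]], inverse = (1/det)·[[d,-b],[-c,a]]
det = (1)(31) - (-6)(-5) = 31 - 30 = 1
Inverse = [[31, 6], [5, 1]]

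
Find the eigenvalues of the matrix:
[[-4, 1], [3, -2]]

Characteristic equation: det(A - λI) = 0
λ² - (trace)λ + (det) = 0
trace = -4 + -2 = -6, det = (-4)(-2) - (1)(3) = 5
λ² - (-6)λ + (5) = 0
λ = (-6 ± √((-6)² - 4·(5))) / 2 = (-6 ± √16) / 2
Solving: λ = -5, -1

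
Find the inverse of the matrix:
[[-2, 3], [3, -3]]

For [[a,b],[c,d]], inverse = (1/det)·[[d,-b],[-c,a]]
det = (-2)(-3) - (3)(3) = 6 - 9 = -3
Inverse = (1/-3)·[[-3, -3], [-3, -2]]
= [[1, 1], [1, 2/3]]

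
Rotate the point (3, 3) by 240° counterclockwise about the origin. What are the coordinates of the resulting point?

Rotation matrix for 240°: [[cos 240°, -sin 240°], [sin 240°, cos 240°]] ≈ [[-0.500000, 0.866025], [-0.866025, -0.500000]]
[[-0.500000, 0.866025], [-0.866025, -0.500000]] × [3, 3]ᵀ ≈ [1.0981, -4.0981]ᵀ
Result: (1.0981, -4.0981)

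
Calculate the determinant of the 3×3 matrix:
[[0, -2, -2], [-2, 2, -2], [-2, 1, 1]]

Expansion along first row:
det = 0·det([[2,-2],[1,1]]) - -2·det([[-2,-2],[-2,1]]) + -2·det([[-2,2],[-2,1]])
    = 0·(2·1 - -2·1) - -2·(-2·1 - -2·-2) + -2·(-2·1 - 2·-2)
    = 0·4 - -2·-6 + -2·2
    = 0 + -12 + -4 = -16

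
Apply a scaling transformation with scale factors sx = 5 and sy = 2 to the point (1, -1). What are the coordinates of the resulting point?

Scaling matrix:
[[5, 0], [0, 2]]
Result: (1 × 5, -1 × 2) = (5, -2)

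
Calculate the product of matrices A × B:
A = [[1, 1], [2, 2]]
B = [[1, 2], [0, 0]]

Matrix multiplication:
C[0][0] = 1×1 + 1×0 = 1
C[0][1] = 1×2 + 1×0 = 2
C[1][0] = 2×1 + 2×0 = 2
C[1][1] = 2×2 + 2×0 = 4
Result: [[1, 2], [2, 4]]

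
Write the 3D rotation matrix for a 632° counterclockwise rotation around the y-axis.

Rotation matrix for counterclockwise 632° around y-axis:
cos(632°) = 0.0349, sin(632°) = -0.9994
Result: [[0.0349, 0, -0.9994], [0, 1, 0], [0.9994, 0, 0.0349]]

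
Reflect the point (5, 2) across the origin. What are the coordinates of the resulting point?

Reflection across origin: (5, 2) → (-5, -2)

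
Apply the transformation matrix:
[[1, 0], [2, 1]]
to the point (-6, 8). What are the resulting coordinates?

Matrix multiplication:
[[1, 0], [2, 1]] × [-6, 8]ᵀ
= [(1)(-6) + (0)(8), (2)(-6) + (1)(8)]ᵀ
= [-6, -4]ᵀ
Result: (-6, -4)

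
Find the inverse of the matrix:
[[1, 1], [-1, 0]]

For [[a,b],[c,d]], inverse = (1/det)·[[d,-b],[-c,a]]
det = (1)(0) - (1)(-1) = 0 - -1 = 1
Inverse = [[0, -1], [1, 1]]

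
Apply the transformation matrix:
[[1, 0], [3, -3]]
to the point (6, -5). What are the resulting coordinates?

Matrix multiplication:
[[1, 0], [3, -3]] × [6, -5]ᵀ
= [(1)(6) + (0)(-5), (3)(6) + (-3)(-5)]ᵀ
= [6, 33]ᵀ
Result: (6, 33)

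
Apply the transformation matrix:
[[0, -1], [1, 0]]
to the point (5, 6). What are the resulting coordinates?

Matrix multiplication:
[[0, -1], [1, 0]] × [5, 6]ᵀ
= [(0)(5) + (-1)(6), (1)(5) + (0)(6)]ᵀ
= [-6, 5]ᵀ
Result: (-6, 5)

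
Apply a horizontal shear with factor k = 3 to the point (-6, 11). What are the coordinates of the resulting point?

Shear matrix for horizontal shear with factor k = 3:
[[1, 3], [0, 1]]
Result: (-6, 11) → (27, 11)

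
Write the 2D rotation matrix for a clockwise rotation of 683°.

Rotation matrix formula: [[cos θ, -sin θ], [sin θ, cos θ]]
A clockwise rotation by 683° is equivalent to a counterclockwise rotation by -683°.
For θ = -683°:
cos(-683°) = 0.7986
sin(-683°) = 0.6018
Result: [[0.7986, -0.6018], [0.6018, 0.7986]]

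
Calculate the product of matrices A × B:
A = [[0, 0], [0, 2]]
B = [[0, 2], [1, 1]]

Matrix multiplication:
C[0][0] = 0×0 + 0×1 = 0
C[0][1] = 0×2 + 0×1 = 0
C[1][0] = 0×0 + 2×1 = 2
C[1][1] = 0×2 + 2×1 = 2
Result: [[0, 0], [2, 2]]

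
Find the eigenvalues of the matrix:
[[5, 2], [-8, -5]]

Characteristic equation: det(A - λI) = 0
λ² - (trace)λ + (det) = 0
trace = 5 + -5 = 0, det = (5)(-5) - (2)(-8) = -9
λ² - (0)λ + (-9) = 0
λ = (0 ± √((0)² - 4·(-9))) / 2 = (0 ± √36) / 2
Solving: λ = -3, 3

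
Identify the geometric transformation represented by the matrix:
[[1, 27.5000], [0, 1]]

This matrix represents: horizontal shear with factor 27.5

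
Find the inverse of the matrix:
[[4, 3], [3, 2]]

For [[a,b],[c,d]], inverse = (1/det)·[[d,-b],[-c,a]]
det = (4)(2) - (3)(3) = 8 - 9 = -1
Inverse = (1/-1)·[[2, -3], [-3, 4]]
= [[-2, 3], [3, -4]]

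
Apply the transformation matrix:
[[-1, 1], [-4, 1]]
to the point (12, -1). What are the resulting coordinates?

Matrix multiplication:
[[-1, 1], [-4, 1]] × [12, -1]ᵀ
= [(-1)(12) + (1)(-1), (-4)(12) + (1)(-1)]ᵀ
= [-13, -49]ᵀ
Result: (-13, -49)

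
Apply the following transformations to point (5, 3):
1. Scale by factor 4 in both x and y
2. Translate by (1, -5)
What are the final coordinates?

Step 1: Scale (5, 3) by 4 → (20, 12)
Step 2: Translate by (1, -5) → (21, 7)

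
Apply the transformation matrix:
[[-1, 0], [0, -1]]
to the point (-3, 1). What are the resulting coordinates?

Matrix multiplication:
[[-1, 0], [0, -1]] × [-3, 1]ᵀ
= [(-1)(-3) + (0)(1), (0)(-3) + (-1)(1)]ᵀ
= [3, -1]ᵀ
Result: (3, -1)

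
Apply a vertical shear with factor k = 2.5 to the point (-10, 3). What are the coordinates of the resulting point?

Shear matrix for vertical shear with factor k = 2.5:
[[1, 0], [2.50, 1]]
Result: (-10, 3) → (-10, -22)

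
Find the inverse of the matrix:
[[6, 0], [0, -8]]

For [[a,b],[c,d]], inverse = (1/det)·[[d,-b],[-c,a]]
det = (6)(-8) - (0)(0) = -48 - 0 = -48
Inverse = (1/-48)·[[-8, 0], [0, 6]]
= [[1/6, 0], [0, -1/8]]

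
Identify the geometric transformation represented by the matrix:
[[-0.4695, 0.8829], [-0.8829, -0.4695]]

This matrix represents: rotation by 242° counterclockwise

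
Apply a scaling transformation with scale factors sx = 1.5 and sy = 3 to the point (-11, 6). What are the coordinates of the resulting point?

Scaling matrix:
[[1.50, 0], [0, 3]]
Result: (-11 × 1.5, 6 × 3) = (-16.5, 18)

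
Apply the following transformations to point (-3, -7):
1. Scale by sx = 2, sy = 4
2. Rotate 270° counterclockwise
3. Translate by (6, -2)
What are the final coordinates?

Step 1: Scale → (-6, -28)
Step 2: Rotate 270° → (-28, 6)
Step 3: Translate → (-22, 4)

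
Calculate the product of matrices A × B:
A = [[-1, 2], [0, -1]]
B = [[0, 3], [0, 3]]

Matrix multiplication:
C[0][0] = -1×0 + 2×0 = 0
C[0][1] = -1×3 + 2×3 = 3
C[1][0] = 0×0 + -1×0 = 0
C[1][1] = 0×3 + -1×3 = -3
Result: [[0, 3], [0, -3]]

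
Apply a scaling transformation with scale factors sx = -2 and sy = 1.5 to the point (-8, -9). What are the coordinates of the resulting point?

Scaling matrix:
[[-2, 0], [0, 1.50]]
Result: (-8 × -2, -9 × 1.5) = (16, -13.5)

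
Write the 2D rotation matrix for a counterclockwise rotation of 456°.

Rotation matrix formula: [[cos θ, -sin θ], [sin θ, cos θ]]
For θ = 456°:
cos(456°) = -0.1045
sin(456°) = 0.9945
Result: [[-0.1045, -0.9945], [0.9945, -0.1045]]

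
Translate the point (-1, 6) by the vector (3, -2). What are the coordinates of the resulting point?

Translation by (3, -2) (homogeneous matrix [[1, 0, 3], [0, 1, -2], [0, 0, 1]]):
x' = -1 + 3 = 2
y' = 6 + -2 = 4
Result: (2, 4)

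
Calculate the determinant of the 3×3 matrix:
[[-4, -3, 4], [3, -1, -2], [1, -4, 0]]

Expansion along first row:
det = -4·det([[-1,-2],[-4,0]]) - -3·det([[3,-2],[1,0]]) + 4·det([[3,-1],[1,-4]])
    = -4·(-1·0 - -2·-4) - -3·(3·0 - -2·1) + 4·(3·-4 - -1·1)
    = -4·-8 - -3·2 + 4·-11
    = 32 + 6 + -44 = -6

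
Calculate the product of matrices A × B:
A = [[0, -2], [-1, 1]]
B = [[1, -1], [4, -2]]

Matrix multiplication:
C[0][0] = 0×1 + -2×4 = -8
C[0][1] = 0×-1 + -2×-2 = 4
C[1][0] = -1×1 + 1×4 = 3
C[1][1] = -1×-1 + 1×-2 = -1
Result: [[-8, 4], [3, -1]]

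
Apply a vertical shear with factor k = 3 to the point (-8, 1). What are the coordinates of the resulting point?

Shear matrix for vertical shear with factor k = 3:
[[1, 0], [3, 1]]
Result: (-8, 1) → (-8, -23)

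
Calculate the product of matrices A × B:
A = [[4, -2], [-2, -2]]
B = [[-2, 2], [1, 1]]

Matrix multiplication:
C[0][0] = 4×-2 + -2×1 = -10
C[0][1] = 4×2 + -2×1 = 6
C[1][0] = -2×-2 + -2×1 = 2
C[1][1] = -2×2 + -2×1 = -6
Result: [[-10, 6], [2, -6]]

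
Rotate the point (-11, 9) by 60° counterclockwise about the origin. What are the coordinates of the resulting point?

Rotation matrix for 60°: [[cos 60°, -sin 60°], [sin 60°, cos 60°]] ≈ [[0.500000, -0.866025], [0.866025, 0.500000]]
[[0.500000, -0.866025], [0.866025, 0.500000]] × [-11, 9]ᵀ ≈ [-13.2942, -5.0263]ᵀ
Result: (-13.2942, -5.0263)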